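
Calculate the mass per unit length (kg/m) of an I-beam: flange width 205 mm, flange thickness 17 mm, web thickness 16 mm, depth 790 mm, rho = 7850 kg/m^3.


A_flanges = 2 * 205 * 17 = 6970 mm^2
A_web = (790 - 2 * 17) * 16 = 12096 mm^2
A_total = 6970 + 12096 = 19066 mm^2 = 0.019066 m^2
Weight = rho * A = 7850 * 0.019066 = 149.6681 kg/m

149.6681 kg/m


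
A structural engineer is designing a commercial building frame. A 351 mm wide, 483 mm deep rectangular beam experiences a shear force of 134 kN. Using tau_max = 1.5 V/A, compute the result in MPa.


A = b * h = 351 * 483 = 169533 mm^2
V = 134 kN = 134000.0 N
tau_max = 1.5 * V / A = 1.5 * 134000.0 / 169533
= 1.1856 MPa

1.1856 MPa


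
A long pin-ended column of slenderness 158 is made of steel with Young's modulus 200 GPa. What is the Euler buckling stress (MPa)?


sigma_cr = pi^2 * E / lambda^2
= 9.8696 * 200000.0 / 158^2
= 9.8696 * 200000.0 / 24964
= 79.0707 MPa

79.0707 MPa


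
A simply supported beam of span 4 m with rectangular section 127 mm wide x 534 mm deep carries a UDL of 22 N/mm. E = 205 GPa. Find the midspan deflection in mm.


I = 127 * 534^3 / 12 = 1611559134.0 mm^4
L = 4000.0 mm, w = 22 N/mm, E = 205000.0 MPa
delta = 5 * w * L^4 / (384 * E * I)
= 5 * 22 * 4000.0^4 / (384 * 205000.0 * 1611559134.0)
= 0.222 mm

0.222 mm


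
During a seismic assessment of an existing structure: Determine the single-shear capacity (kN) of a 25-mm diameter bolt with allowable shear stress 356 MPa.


A = pi * d^2 / 4 = pi * 25^2 / 4 = 490.8739 mm^2
V = f_v * A / 1000 = 356 * 490.8739 / 1000
= 174.7511 kN

174.7511 kN


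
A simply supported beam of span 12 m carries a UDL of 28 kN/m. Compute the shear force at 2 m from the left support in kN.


R_A = w * L / 2 = 28 * 12 / 2 = 168.0 kN
V(x) = R_A - w * x = 168.0 - 28 * 2
= 112.0 kN

112.0 kN


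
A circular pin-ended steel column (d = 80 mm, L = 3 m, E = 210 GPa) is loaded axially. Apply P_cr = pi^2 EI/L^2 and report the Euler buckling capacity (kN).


I = pi * d^4 / 64 = 2010619.3 mm^4
L = 3000.0 mm
P_cr = pi^2 * E * I / L^2
= 9.8696 * 210000.0 * 2010619.3 / 3000.0^2
= 463027.07 N = 463.0271 kN

463.0271 kN


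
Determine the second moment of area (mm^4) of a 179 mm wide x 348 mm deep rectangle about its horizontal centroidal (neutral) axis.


I = b * h^3 / 12
= 179 * 348^3 / 12
= 179 * 42144192 / 12
= 628650864.0 mm^4

628650864.0 mm^4


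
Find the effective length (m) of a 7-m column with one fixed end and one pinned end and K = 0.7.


L_eff = K * L
= 0.7 * 7
= 4.9 m

4.9 m


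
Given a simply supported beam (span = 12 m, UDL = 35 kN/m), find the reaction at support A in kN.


Total load = w * L = 35 * 12 = 420 kN
By symmetry, each reaction R = total / 2 = 420 / 2 = 210.0 kN

210.0 kN


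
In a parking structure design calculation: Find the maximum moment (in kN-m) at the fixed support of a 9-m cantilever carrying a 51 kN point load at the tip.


For a cantilever with a point load at the free end:
M_max = P * L = 51 * 9 = 459 kN-m

459 kN-m


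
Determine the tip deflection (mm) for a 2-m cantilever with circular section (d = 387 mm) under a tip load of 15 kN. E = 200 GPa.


I = pi * d^4 / 64 = pi * 387^4 / 64 = 1101067030.83 mm^4
L = 2000.0 mm, P = 15000.0 N, E = 200000.0 MPa
delta = P * L^3 / (3 * E * I)
= 15000.0 * 2000.0^3 / (3 * 200000.0 * 1101067030.83)
= 0.1816 mm

0.1816 mm


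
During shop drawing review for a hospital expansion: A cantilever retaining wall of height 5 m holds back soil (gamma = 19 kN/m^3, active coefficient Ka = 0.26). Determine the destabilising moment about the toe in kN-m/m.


Pa = 0.5 * Ka * gamma * H^2
= 0.5 * 0.26 * 19 * 5^2
= 61.75 kN/m
Arm = H / 3 = 5 / 3 = 1.6667 m
Mo = Pa * arm = Pa * H / 3 = 61.75 * 5 / 3 = 102.9167 kN-m/m

102.9167 kN-m/m


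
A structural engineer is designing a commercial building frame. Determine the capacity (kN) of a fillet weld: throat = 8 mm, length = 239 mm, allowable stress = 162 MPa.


Strength = throat * length * allowable stress
= 8 * 239 * 162 N
= 309744 N
= 309.74 kN

309.74 kN


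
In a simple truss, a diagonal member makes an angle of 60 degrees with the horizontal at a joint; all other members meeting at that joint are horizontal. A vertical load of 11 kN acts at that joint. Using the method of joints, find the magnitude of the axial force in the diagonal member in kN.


At the joint, only the diagonal has a vertical component, so vertical equilibrium gives:
F * sin(60) = 11
F = 11 / sin(60)
= 11 / 0.866025
= 12.7 kN

12.7 kN


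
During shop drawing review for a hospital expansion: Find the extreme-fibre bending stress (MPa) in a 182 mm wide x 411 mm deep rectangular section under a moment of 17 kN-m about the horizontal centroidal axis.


I = b * h^3 / 12 = 182 * 411^3 / 12 = 1052969053.5 mm^4
y = h / 2 = 411 / 2 = 205.5 mm
M = 17 kN-m = 17000000.0 N-mm
sigma = M * y / I = 17000000.0 * 205.5 / 1052969053.5
= 3.32 MPa

3.32 MPa


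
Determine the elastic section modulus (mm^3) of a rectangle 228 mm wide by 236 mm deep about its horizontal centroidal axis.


S = b * h^2 / 6
= 228 * 236^2 / 6
= 228 * 55696 / 6
= 2116448.0 mm^3

2116448.0 mm^3


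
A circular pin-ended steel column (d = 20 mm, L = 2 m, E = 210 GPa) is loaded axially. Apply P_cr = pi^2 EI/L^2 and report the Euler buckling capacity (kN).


I = pi * d^4 / 64 = 7853.98 mm^4
L = 2000.0 mm
P_cr = pi^2 * E * I / L^2
= 9.8696 * 210000.0 * 7853.98 / 2000.0^2
= 4069.57 N = 4.0696 kN

4.0696 kN


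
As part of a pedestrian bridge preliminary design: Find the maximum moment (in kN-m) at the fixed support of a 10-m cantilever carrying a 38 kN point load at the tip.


For a cantilever with a point load at the free end:
M_max = P * L = 38 * 10 = 380 kN-m

380 kN-m


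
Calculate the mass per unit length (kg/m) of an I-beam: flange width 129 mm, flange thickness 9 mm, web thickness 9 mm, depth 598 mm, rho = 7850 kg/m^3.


A_flanges = 2 * 129 * 9 = 2322 mm^2
A_web = (598 - 2 * 9) * 9 = 5220 mm^2
A_total = 2322 + 5220 = 7542 mm^2 = 0.007542 m^2
Weight = rho * A = 7850 * 0.007542 = 59.2047 kg/m

59.2047 kg/m


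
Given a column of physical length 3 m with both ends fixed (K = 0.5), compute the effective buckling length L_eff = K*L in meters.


L_eff = K * L
= 0.5 * 3
= 1.5 m

1.5 m


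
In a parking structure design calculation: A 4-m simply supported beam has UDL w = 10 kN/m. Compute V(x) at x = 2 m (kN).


R_A = w * L / 2 = 10 * 4 / 2 = 20.0 kN
V(x) = R_A - w * x = 20.0 - 10 * 2
= 0.0 kN

0.0 kN


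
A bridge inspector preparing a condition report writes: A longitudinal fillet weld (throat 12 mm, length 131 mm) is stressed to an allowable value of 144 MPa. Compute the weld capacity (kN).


Strength = throat * length * allowable stress
= 12 * 131 * 144 N
= 226368 N
= 226.37 kN

226.37 kN


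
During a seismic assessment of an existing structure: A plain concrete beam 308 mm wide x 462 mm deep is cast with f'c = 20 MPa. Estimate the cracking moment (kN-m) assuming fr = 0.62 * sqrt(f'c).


fr = 0.62 * sqrt(20) = 0.62 * 4.4721 = 2.7727 MPa
I = 308 * 462^3 / 12 = 2531018952.0 mm^4
y_t = 231.0 mm
M_cr = fr * I / y_t = 2.7727 * 2531018952.0 / 231.0 N-mm
= 30.3802 kN-m

30.3802 kN-m


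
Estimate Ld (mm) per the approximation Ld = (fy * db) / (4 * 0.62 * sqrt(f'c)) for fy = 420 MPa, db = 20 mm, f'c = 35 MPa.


Ld = (fy * db) / (4 * 0.62 * sqrt(f'c))
= (420 * 20) / (4 * 0.62 * sqrt(35))
= 8400 / 14.6719
= 572.52 mm

572.52 mm


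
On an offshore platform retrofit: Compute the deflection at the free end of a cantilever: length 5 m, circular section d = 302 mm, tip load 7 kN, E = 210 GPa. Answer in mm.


I = pi * d^4 / 64 = pi * 302^4 / 64 = 408317196.2 mm^4
L = 5000.0 mm, P = 7000.0 N, E = 210000.0 MPa
delta = P * L^3 / (3 * E * I)
= 7000.0 * 5000.0^3 / (3 * 210000.0 * 408317196.2)
= 3.4015 mm

3.4015 mm


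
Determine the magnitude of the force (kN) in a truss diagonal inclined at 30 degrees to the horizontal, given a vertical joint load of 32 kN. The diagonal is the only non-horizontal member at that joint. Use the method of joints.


At the joint, only the diagonal has a vertical component, so vertical equilibrium gives:
F * sin(30) = 32
F = 32 / sin(30)
= 32 / 0.5
= 64.0 kN

64.0 kN


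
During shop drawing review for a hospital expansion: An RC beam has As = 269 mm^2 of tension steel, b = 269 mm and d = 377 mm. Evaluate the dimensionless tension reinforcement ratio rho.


rho = As / (b * d)
= 269 / (269 * 377)
= 269 / 101413
= 0.002653 (dimensionless)

0.002653 (dimensionless)


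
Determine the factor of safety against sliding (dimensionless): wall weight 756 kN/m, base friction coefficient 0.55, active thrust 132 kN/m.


Resisting force = mu * W = 0.55 * 756 = 415.8 kN/m
FOS = Resisting / Driving = 415.8 / 132
= 3.15 (dimensionless)

3.15 (dimensionless)


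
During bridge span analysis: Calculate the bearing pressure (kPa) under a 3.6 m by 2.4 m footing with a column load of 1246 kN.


A = 3.6 * 2.4 = 8.64 m^2
q = P / A = 1246 / 8.64
= 144.213 kPa

144.213 kPa


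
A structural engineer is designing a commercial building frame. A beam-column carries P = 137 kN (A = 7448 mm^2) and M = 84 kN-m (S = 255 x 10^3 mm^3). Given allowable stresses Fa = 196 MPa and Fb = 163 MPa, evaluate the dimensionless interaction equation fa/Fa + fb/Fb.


f_a = P / A = 137000.0 / 7448 = 18.3942 MPa
f_b = M / S = 84000000.0 / 255000.0 = 329.4118 MPa
Ratio = f_a / Fa + f_b / Fb
= 18.3942 / 196 + 329.4118 / 163
= 2.1148 (dimensionless)

2.1148 (dimensionless)


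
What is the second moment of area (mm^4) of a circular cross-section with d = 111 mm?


r = d / 2 = 111 / 2 = 55.5 mm
I = pi * r^4 / 4 = pi * 55.5^4 / 4
= 7451810.7 mm^4

7451810.7 mm^4


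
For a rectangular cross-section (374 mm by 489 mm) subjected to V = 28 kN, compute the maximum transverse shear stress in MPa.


A = b * h = 374 * 489 = 182886 mm^2
V = 28 kN = 28000.0 N
tau_max = 1.5 * V / A = 1.5 * 28000.0 / 182886
= 0.2297 MPa

0.2297 MPa


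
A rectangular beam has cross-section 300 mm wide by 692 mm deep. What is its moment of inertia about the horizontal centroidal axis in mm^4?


I = b * h^3 / 12
= 300 * 692^3 / 12
= 300 * 331373888 / 12
= 8284347200.0 mm^4

8284347200.0 mm^4


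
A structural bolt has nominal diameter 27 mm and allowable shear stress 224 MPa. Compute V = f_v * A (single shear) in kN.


A = pi * d^2 / 4 = pi * 27^2 / 4 = 572.5553 mm^2
V = f_v * A / 1000 = 224 * 572.5553 / 1000
= 128.2524 kN

128.2524 kN


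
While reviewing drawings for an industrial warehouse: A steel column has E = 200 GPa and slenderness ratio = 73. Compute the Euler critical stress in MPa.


sigma_cr = pi^2 * E / lambda^2
= 9.8696 * 200000.0 / 73^2
= 9.8696 * 200000.0 / 5329
= 370.4111 MPa

370.4111 MPa


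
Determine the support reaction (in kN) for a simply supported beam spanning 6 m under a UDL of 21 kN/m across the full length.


Total load = w * L = 21 * 6 = 126 kN
By symmetry, each reaction R = total / 2 = 126 / 2 = 63.0 kN

63.0 kN


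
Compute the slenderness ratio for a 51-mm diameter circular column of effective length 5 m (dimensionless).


Radius of gyration r = d / 4 = 51 / 4 = 12.75 mm
L_eff = 5000.0 mm
Slenderness ratio = L / r = 5000.0 / 12.75 = 392.16 (dimensionless)

392.16 (dimensionless)


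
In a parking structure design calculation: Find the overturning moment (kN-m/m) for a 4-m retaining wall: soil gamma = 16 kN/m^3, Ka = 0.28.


Pa = 0.5 * Ka * gamma * H^2
= 0.5 * 0.28 * 16 * 4^2
= 35.84 kN/m
Arm = H / 3 = 4 / 3 = 1.3333 m
Mo = Pa * arm = Pa * H / 3 = 35.84 * 4 / 3 = 47.7867 kN-m/m

47.7867 kN-m/m


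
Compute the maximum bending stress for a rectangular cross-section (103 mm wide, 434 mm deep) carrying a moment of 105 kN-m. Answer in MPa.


I = b * h^3 / 12 = 103 * 434^3 / 12 = 701657492.67 mm^4
y = h / 2 = 434 / 2 = 217.0 mm
M = 105 kN-m = 105000000.0 N-mm
sigma = M * y / I = 105000000.0 * 217.0 / 701657492.67
= 32.47 MPa

32.47 MPa


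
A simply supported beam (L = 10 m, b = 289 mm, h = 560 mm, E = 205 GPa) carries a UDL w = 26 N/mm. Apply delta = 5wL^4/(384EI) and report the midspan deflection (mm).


I = 289 * 560^3 / 12 = 4229418666.67 mm^4
L = 10000.0 mm, w = 26 N/mm, E = 205000.0 MPa
delta = 5 * w * L^4 / (384 * E * I)
= 5 * 26 * 10000.0^4 / (384 * 205000.0 * 4229418666.67)
= 3.9046 mm

3.9046 mm


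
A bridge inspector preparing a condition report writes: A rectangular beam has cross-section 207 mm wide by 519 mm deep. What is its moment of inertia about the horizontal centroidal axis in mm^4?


I = b * h^3 / 12
= 207 * 519^3 / 12
= 207 * 139798359 / 12
= 2411521692.75 mm^4

2411521692.75 mm^4


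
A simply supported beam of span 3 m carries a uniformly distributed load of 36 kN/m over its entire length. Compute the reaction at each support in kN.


Total load = w * L = 36 * 3 = 108 kN
By symmetry, each reaction R = total / 2 = 108 / 2 = 54.0 kN

54.0 kN


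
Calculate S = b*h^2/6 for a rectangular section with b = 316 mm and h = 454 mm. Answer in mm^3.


S = b * h^2 / 6
= 316 * 454^2 / 6
= 316 * 206116 / 6
= 10855442.67 mm^3

10855442.67 mm^3


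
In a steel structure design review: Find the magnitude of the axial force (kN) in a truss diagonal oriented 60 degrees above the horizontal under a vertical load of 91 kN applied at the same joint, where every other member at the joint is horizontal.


At the joint, only the diagonal has a vertical component, so vertical equilibrium gives:
F * sin(60) = 91
F = 91 / sin(60)
= 91 / 0.866025
= 105.08 kN

105.08 kN


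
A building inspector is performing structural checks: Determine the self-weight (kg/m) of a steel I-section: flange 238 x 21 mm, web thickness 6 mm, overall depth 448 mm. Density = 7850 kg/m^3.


A_flanges = 2 * 238 * 21 = 9996 mm^2
A_web = (448 - 2 * 21) * 6 = 2436 mm^2
A_total = 9996 + 2436 = 12432 mm^2 = 0.012432 m^2
Weight = rho * A = 7850 * 0.012432 = 97.5912 kg/m

97.5912 kg/m


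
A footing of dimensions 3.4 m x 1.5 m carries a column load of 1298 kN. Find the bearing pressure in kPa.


A = 3.4 * 1.5 = 5.1 m^2
q = P / A = 1298 / 5.1
= 254.5098 kPa

254.5098 kPa


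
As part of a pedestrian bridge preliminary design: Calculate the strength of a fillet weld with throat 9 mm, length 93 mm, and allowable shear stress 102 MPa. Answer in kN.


Strength = throat * length * allowable stress
= 9 * 93 * 102 N
= 85374 N
= 85.37 kN

85.37 kN


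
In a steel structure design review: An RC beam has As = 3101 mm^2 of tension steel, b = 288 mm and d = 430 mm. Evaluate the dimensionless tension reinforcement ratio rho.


rho = As / (b * d)
= 3101 / (288 * 430)
= 3101 / 123840
= 0.02504 (dimensionless)

0.02504 (dimensionless)


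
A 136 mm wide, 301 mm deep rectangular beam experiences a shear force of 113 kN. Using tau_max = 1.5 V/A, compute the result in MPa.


A = b * h = 136 * 301 = 40936 mm^2
V = 113 kN = 113000.0 N
tau_max = 1.5 * V / A = 1.5 * 113000.0 / 40936
= 4.1406 MPa

4.1406 MPa


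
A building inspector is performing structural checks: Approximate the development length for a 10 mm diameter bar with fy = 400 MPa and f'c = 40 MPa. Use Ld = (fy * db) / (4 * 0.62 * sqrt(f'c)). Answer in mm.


Ld = (fy * db) / (4 * 0.62 * sqrt(f'c))
= (400 * 10) / (4 * 0.62 * sqrt(40))
= 4000 / 15.6849
= 255.02 mm

255.02 mm


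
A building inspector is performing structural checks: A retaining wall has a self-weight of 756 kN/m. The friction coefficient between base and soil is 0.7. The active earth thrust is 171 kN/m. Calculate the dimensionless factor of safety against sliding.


Resisting force = mu * W = 0.7 * 756 = 529.2 kN/m
FOS = Resisting / Driving = 529.2 / 171
= 3.0947 (dimensionless)

3.0947 (dimensionless)


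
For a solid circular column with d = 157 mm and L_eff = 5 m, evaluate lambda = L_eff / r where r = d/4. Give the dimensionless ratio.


Radius of gyration r = d / 4 = 157 / 4 = 39.25 mm
L_eff = 5000.0 mm
Slenderness ratio = L / r = 5000.0 / 39.25 = 127.39 (dimensionless)

127.39 (dimensionless)


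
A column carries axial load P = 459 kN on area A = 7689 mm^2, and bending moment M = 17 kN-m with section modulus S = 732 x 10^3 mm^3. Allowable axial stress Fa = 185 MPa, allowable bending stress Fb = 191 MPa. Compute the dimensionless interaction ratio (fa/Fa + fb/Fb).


f_a = P / A = 459000.0 / 7689 = 59.6957 MPa
f_b = M / S = 17000000.0 / 732000.0 = 23.224 MPa
Ratio = f_a / Fa + f_b / Fb
= 59.6957 / 185 + 23.224 / 191
= 0.4443 (dimensionless)

0.4443 (dimensionless)


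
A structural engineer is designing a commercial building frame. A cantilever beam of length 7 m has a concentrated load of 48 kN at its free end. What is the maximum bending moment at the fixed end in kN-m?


For a cantilever with a point load at the free end:
M_max = P * L = 48 * 7 = 336 kN-m

336 kN-m


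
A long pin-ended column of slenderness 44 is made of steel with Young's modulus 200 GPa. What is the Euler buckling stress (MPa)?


sigma_cr = pi^2 * E / lambda^2
= 9.8696 * 200000.0 / 44^2
= 9.8696 * 200000.0 / 1936
= 1019.5872 MPa

1019.5872 MPa


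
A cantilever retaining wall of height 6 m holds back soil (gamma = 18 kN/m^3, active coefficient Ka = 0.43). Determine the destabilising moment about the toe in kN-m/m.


Pa = 0.5 * Ka * gamma * H^2
= 0.5 * 0.43 * 18 * 6^2
= 139.32 kN/m
Arm = H / 3 = 6 / 3 = 2.0 m
Mo = Pa * arm = Pa * H / 3 = 139.32 * 6 / 3 = 278.64 kN-m/m

278.64 kN-m/m


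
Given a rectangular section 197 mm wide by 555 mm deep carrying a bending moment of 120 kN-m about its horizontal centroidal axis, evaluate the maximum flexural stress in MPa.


I = b * h^3 / 12 = 197 * 555^3 / 12 = 2806492781.25 mm^4
y = h / 2 = 555 / 2 = 277.5 mm
M = 120 kN-m = 120000000.0 N-mm
sigma = M * y / I = 120000000.0 * 277.5 / 2806492781.25
= 11.87 MPa

11.87 MPa


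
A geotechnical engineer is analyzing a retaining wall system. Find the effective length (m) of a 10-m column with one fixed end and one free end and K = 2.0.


L_eff = K * L
= 2.0 * 10
= 20.0 m

20.0 m


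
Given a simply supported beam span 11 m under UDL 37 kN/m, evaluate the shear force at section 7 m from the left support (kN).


R_A = w * L / 2 = 37 * 11 / 2 = 203.5 kN
V(x) = R_A - w * x = 203.5 - 37 * 7
= -55.5 kN

-55.5 kN


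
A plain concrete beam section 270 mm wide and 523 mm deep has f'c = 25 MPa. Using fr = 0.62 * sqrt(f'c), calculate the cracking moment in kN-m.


fr = 0.62 * sqrt(25) = 0.62 * 5.0 = 3.1 MPa
I = 270 * 523^3 / 12 = 3218752507.5 mm^4
y_t = 261.5 mm
M_cr = fr * I / y_t = 3.1 * 3218752507.5 / 261.5 N-mm
= 38.1573 kN-m

38.1573 kN-m


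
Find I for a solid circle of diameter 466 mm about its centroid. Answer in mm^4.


r = d / 2 = 466 / 2 = 233.0 mm
I = pi * r^4 / 4 = pi * 233.0^4 / 4
= 2314800489.18 mm^4

2314800489.18 mm^4


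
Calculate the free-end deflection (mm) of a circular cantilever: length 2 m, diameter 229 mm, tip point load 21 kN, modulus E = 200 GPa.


I = pi * d^4 / 64 = pi * 229^4 / 64 = 134993180.01 mm^4
L = 2000.0 mm, P = 21000.0 N, E = 200000.0 MPa
delta = P * L^3 / (3 * E * I)
= 21000.0 * 2000.0^3 / (3 * 200000.0 * 134993180.01)
= 2.0742 mm

2.0742 mm


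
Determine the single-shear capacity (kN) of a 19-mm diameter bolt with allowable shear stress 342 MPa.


A = pi * d^2 / 4 = pi * 19^2 / 4 = 283.5287 mm^2
V = f_v * A / 1000 = 342 * 283.5287 / 1000
= 96.9668 kN

96.9668 kN


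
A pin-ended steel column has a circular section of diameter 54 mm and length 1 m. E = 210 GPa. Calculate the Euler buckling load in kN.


I = pi * d^4 / 64 = 417392.79 mm^4
L = 1000.0 mm
P_cr = pi^2 * E * I / L^2
= 9.8696 * 210000.0 * 417392.79 / 1000.0^2
= 865095.35 N = 865.0954 kN

865.0954 kN


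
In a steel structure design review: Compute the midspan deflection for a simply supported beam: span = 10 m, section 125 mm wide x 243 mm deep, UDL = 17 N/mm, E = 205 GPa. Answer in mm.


I = 125 * 243^3 / 12 = 149467781.25 mm^4
L = 10000.0 mm, w = 17 N/mm, E = 205000.0 MPa
delta = 5 * w * L^4 / (384 * E * I)
= 5 * 17 * 10000.0^4 / (384 * 205000.0 * 149467781.25)
= 72.2414 mm

72.2414 mm


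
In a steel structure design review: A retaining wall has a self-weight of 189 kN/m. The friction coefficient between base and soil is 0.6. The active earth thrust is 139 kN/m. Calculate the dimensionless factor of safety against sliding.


Resisting force = mu * W = 0.6 * 189 = 113.4 kN/m
FOS = Resisting / Driving = 113.4 / 139
= 0.8158 (dimensionless)

0.8158 (dimensionless)


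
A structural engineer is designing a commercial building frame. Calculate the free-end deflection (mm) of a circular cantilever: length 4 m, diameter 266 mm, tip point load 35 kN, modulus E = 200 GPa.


I = pi * d^4 / 64 = pi * 266^4 / 64 = 245751651.6 mm^4
L = 4000.0 mm, P = 35000.0 N, E = 200000.0 MPa
delta = P * L^3 / (3 * E * I)
= 35000.0 * 4000.0^3 / (3 * 200000.0 * 245751651.6)
= 15.1915 mm

15.1915 mm


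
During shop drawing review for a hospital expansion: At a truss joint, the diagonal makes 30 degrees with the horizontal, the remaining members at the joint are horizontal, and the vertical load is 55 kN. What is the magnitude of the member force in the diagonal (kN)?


At the joint, only the diagonal has a vertical component, so vertical equilibrium gives:
F * sin(30) = 55
F = 55 / sin(30)
= 55 / 0.5
= 110.0 kN

110.0 kN


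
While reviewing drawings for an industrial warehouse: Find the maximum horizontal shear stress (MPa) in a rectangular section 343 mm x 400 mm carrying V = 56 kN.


A = b * h = 343 * 400 = 137200 mm^2
V = 56 kN = 56000.0 N
tau_max = 1.5 * V / A = 1.5 * 56000.0 / 137200
= 0.6122 MPa

0.6122 MPa


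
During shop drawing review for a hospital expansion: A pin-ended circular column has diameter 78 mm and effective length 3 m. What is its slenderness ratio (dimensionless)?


Radius of gyration r = d / 4 = 78 / 4 = 19.5 mm
L_eff = 3000.0 mm
Slenderness ratio = L / r = 3000.0 / 19.5 = 153.85 (dimensionless)

153.85 (dimensionless)


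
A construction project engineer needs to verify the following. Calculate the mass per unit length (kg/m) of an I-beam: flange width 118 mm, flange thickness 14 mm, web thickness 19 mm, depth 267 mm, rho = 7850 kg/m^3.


A_flanges = 2 * 118 * 14 = 3304 mm^2
A_web = (267 - 2 * 14) * 19 = 4541 mm^2
A_total = 3304 + 4541 = 7845 mm^2 = 0.007845 m^2
Weight = rho * A = 7850 * 0.007845 = 61.5832 kg/m

61.5832 kg/m


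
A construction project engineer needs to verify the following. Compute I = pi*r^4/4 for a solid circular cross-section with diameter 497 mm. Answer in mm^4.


r = d / 2 = 497 / 2 = 248.5 mm
I = pi * r^4 / 4 = pi * 248.5^4 / 4
= 2994990530.91 mm^4

2994990530.91 mm^4


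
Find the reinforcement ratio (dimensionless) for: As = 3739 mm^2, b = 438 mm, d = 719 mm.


rho = As / (b * d)
= 3739 / (438 * 719)
= 3739 / 314922
= 0.011873 (dimensionless)

0.011873 (dimensionless)


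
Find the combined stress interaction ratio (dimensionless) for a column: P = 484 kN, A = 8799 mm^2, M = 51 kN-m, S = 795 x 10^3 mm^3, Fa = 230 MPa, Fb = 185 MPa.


f_a = P / A = 484000.0 / 8799 = 55.0063 MPa
f_b = M / S = 51000000.0 / 795000.0 = 64.1509 MPa
Ratio = f_a / Fa + f_b / Fb
= 55.0063 / 230 + 64.1509 / 185
= 0.5859 (dimensionless)

0.5859 (dimensionless)


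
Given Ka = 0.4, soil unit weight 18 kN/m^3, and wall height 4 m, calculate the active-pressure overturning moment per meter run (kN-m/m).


Pa = 0.5 * Ka * gamma * H^2
= 0.5 * 0.4 * 18 * 4^2
= 57.6 kN/m
Arm = H / 3 = 4 / 3 = 1.3333 m
Mo = Pa * arm = Pa * H / 3 = 57.6 * 4 / 3 = 76.8 kN-m/m

76.8 kN-m/m


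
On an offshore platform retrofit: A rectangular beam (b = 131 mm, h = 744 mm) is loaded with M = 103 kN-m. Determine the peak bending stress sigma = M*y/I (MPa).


I = b * h^3 / 12 = 131 * 744^3 / 12 = 4495819392.0 mm^4
y = h / 2 = 744 / 2 = 372.0 mm
M = 103 kN-m = 103000000.0 N-mm
sigma = M * y / I = 103000000.0 * 372.0 / 4495819392.0
= 8.52 MPa

8.52 MPa


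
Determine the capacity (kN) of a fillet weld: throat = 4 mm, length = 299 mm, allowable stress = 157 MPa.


Strength = throat * length * allowable stress
= 4 * 299 * 157 N
= 187772 N
= 187.77 kN

187.77 kN


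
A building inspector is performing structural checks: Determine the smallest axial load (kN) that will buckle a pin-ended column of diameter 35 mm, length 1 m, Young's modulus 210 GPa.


I = pi * d^4 / 64 = 73661.76 mm^4
L = 1000.0 mm
P_cr = pi^2 * E * I / L^2
= 9.8696 * 210000.0 * 73661.76 / 1000.0^2
= 152672.61 N = 152.6726 kN

152.6726 kN


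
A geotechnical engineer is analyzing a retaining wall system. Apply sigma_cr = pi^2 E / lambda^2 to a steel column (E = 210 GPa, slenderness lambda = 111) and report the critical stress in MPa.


sigma_cr = pi^2 * E / lambda^2
= 9.8696 * 210000.0 / 111^2
= 9.8696 * 210000.0 / 12321
= 168.2182 MPa

168.2182 MPa


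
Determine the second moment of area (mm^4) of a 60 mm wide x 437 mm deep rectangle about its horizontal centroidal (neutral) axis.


I = b * h^3 / 12
= 60 * 437^3 / 12
= 60 * 83453453 / 12
= 417267265.0 mm^4

417267265.0 mm^4


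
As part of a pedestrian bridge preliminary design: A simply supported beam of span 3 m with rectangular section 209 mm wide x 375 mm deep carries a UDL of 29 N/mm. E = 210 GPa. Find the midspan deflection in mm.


I = 209 * 375^3 / 12 = 918457031.25 mm^4
L = 3000.0 mm, w = 29 N/mm, E = 210000.0 MPa
delta = 5 * w * L^4 / (384 * E * I)
= 5 * 29 * 3000.0^4 / (384 * 210000.0 * 918457031.25)
= 0.1586 mm

0.1586 mm


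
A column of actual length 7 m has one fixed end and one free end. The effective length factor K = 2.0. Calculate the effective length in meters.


L_eff = K * L
= 2.0 * 7
= 14.0 m

14.0 m


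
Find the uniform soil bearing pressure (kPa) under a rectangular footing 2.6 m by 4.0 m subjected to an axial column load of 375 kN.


A = 2.6 * 4.0 = 10.4 m^2
q = P / A = 375 / 10.4
= 36.0577 kPa

36.0577 kPa


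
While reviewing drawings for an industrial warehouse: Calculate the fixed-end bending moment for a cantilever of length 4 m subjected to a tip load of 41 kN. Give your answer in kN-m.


For a cantilever with a point load at the free end:
M_max = P * L = 41 * 4 = 164 kN-m

164 kN-m


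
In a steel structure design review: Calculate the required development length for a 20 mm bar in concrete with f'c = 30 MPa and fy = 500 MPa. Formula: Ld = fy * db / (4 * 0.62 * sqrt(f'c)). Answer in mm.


Ld = (fy * db) / (4 * 0.62 * sqrt(f'c))
= (500 * 20) / (4 * 0.62 * sqrt(30))
= 10000 / 13.5835
= 736.19 mm

736.19 mm


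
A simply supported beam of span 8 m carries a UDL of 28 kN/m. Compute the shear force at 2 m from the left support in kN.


R_A = w * L / 2 = 28 * 8 / 2 = 112.0 kN
V(x) = R_A - w * x = 112.0 - 28 * 2
= 56.0 kN

56.0 kN


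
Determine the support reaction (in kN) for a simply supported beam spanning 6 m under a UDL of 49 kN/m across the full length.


Total load = w * L = 49 * 6 = 294 kN
By symmetry, each reaction R = total / 2 = 294 / 2 = 147.0 kN

147.0 kN


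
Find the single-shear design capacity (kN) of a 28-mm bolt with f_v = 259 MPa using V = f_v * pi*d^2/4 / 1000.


A = pi * d^2 / 4 = pi * 28^2 / 4 = 615.7522 mm^2
V = f_v * A / 1000 = 259 * 615.7522 / 1000
= 159.4798 kN

159.4798 kN


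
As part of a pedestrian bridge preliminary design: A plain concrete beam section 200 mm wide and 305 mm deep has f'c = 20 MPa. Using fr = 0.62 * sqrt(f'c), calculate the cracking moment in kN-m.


fr = 0.62 * sqrt(20) = 0.62 * 4.4721 = 2.7727 MPa
I = 200 * 305^3 / 12 = 472877083.33 mm^4
y_t = 152.5 mm
M_cr = fr * I / y_t = 2.7727 * 472877083.33 / 152.5 N-mm
= 8.5978 kN-m

8.5978 kN-m


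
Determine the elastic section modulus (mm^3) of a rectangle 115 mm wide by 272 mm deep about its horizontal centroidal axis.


S = b * h^2 / 6
= 115 * 272^2 / 6
= 115 * 73984 / 6
= 1418026.67 mm^3

1418026.67 mm^3


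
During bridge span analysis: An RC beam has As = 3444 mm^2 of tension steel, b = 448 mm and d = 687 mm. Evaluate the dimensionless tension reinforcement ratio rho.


rho = As / (b * d)
= 3444 / (448 * 687)
= 3444 / 307776
= 0.01119 (dimensionless)

0.01119 (dimensionless)


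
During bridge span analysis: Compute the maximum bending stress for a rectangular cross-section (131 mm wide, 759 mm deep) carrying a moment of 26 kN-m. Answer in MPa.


I = b * h^3 / 12 = 131 * 759^3 / 12 = 4773263145.75 mm^4
y = h / 2 = 759 / 2 = 379.5 mm
M = 26 kN-m = 26000000.0 N-mm
sigma = M * y / I = 26000000.0 * 379.5 / 4773263145.75
= 2.07 MPa

2.07 MPa


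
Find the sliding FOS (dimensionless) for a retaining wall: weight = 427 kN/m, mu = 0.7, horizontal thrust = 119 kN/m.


Resisting force = mu * W = 0.7 * 427 = 298.9 kN/m
FOS = Resisting / Driving = 298.9 / 119
= 2.5118 (dimensionless)

2.5118 (dimensionless)


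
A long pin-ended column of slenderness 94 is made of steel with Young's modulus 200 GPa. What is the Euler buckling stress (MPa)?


sigma_cr = pi^2 * E / lambda^2
= 9.8696 * 200000.0 / 94^2
= 9.8696 * 200000.0 / 8836
= 223.3953 MPa

223.3953 MPa


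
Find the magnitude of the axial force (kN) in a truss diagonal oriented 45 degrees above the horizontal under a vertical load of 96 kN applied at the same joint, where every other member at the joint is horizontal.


At the joint, only the diagonal has a vertical component, so vertical equilibrium gives:
F * sin(45) = 96
F = 96 / sin(45)
= 96 / 0.707107
= 135.76 kN

135.76 kN


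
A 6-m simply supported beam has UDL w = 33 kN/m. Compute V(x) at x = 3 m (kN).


R_A = w * L / 2 = 33 * 6 / 2 = 99.0 kN
V(x) = R_A - w * x = 99.0 - 33 * 3
= 0.0 kN

0.0 kN


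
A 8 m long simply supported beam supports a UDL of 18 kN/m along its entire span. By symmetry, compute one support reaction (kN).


Total load = w * L = 18 * 8 = 144 kN
By symmetry, each reaction R = total / 2 = 144 / 2 = 72.0 kN

72.0 kN


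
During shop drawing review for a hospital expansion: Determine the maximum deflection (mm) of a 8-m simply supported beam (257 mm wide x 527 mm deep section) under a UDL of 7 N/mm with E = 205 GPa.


I = 257 * 527^3 / 12 = 3134611502.58 mm^4
L = 8000.0 mm, w = 7 N/mm, E = 205000.0 MPa
delta = 5 * w * L^4 / (384 * E * I)
= 5 * 7 * 8000.0^4 / (384 * 205000.0 * 3134611502.58)
= 0.581 mm

0.581 mm


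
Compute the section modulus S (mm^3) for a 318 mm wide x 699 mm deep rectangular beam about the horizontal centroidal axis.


S = b * h^2 / 6
= 318 * 699^2 / 6
= 318 * 488601 / 6
= 25895853.0 mm^3

25895853.0 mm^3


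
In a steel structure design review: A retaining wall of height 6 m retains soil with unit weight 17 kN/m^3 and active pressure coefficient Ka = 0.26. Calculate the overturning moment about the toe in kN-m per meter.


Pa = 0.5 * Ka * gamma * H^2
= 0.5 * 0.26 * 17 * 6^2
= 79.56 kN/m
Arm = H / 3 = 6 / 3 = 2.0 m
Mo = Pa * arm = Pa * H / 3 = 79.56 * 6 / 3 = 159.12 kN-m/m

159.12 kN-m/m


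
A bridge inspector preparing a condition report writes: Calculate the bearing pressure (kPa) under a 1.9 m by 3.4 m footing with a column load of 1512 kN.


A = 1.9 * 3.4 = 6.46 m^2
q = P / A = 1512 / 6.46
= 234.0557 kPa

234.0557 kPa


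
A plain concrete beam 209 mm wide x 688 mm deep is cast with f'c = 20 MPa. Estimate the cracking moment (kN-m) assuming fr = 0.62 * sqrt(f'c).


fr = 0.62 * sqrt(20) = 0.62 * 4.4721 = 2.7727 MPa
I = 209 * 688^3 / 12 = 5671923370.67 mm^4
y_t = 344.0 mm
M_cr = fr * I / y_t = 2.7727 * 5671923370.67 / 344.0 N-mm
= 45.7171 kN-m

45.7171 kN-m


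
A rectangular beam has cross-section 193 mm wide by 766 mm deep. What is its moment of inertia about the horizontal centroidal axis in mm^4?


I = b * h^3 / 12
= 193 * 766^3 / 12
= 193 * 449455096 / 12
= 7228736127.33 mm^4

7228736127.33 mm^4


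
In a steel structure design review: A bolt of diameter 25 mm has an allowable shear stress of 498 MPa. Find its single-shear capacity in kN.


A = pi * d^2 / 4 = pi * 25^2 / 4 = 490.8739 mm^2
V = f_v * A / 1000 = 498 * 490.8739 / 1000
= 244.4552 kN

244.4552 kN


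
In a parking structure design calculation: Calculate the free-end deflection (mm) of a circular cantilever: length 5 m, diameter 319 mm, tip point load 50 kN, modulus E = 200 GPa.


I = pi * d^4 / 64 = pi * 319^4 / 64 = 508314655.12 mm^4
L = 5000.0 mm, P = 50000.0 N, E = 200000.0 MPa
delta = P * L^3 / (3 * E * I)
= 50000.0 * 5000.0^3 / (3 * 200000.0 * 508314655.12)
= 20.4926 mm

20.4926 mm


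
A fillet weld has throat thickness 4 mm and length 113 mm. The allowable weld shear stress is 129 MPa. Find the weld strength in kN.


Strength = throat * length * allowable stress
= 4 * 113 * 129 N
= 58308 N
= 58.31 kN

58.31 kN


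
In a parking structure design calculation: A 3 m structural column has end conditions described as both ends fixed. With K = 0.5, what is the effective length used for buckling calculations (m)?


L_eff = K * L
= 0.5 * 3
= 1.5 m

1.5 m


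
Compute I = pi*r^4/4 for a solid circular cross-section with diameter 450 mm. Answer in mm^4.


r = d / 2 = 450 / 2 = 225.0 mm
I = pi * r^4 / 4 = pi * 225.0^4 / 4
= 2012889589.86 mm^4

2012889589.86 mm^4


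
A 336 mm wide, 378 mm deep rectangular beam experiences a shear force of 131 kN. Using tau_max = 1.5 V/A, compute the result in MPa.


A = b * h = 336 * 378 = 127008 mm^2
V = 131 kN = 131000.0 N
tau_max = 1.5 * V / A = 1.5 * 131000.0 / 127008
= 1.5471 MPa

1.5471 MPa


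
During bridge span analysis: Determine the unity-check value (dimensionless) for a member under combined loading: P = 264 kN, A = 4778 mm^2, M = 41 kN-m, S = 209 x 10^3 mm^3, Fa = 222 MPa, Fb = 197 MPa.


f_a = P / A = 264000.0 / 4778 = 55.2532 MPa
f_b = M / S = 41000000.0 / 209000.0 = 196.1722 MPa
Ratio = f_a / Fa + f_b / Fb
= 55.2532 / 222 + 196.1722 / 197
= 1.2447 (dimensionless)

1.2447 (dimensionless)


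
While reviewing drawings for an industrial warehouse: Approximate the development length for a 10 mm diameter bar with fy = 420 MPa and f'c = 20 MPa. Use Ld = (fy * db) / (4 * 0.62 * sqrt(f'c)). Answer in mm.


Ld = (fy * db) / (4 * 0.62 * sqrt(f'c))
= (420 * 10) / (4 * 0.62 * sqrt(20))
= 4200 / 11.0909
= 378.69 mm

378.69 mm


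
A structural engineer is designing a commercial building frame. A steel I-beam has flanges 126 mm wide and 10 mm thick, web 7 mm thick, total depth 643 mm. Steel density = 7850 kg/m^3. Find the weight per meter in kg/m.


A_flanges = 2 * 126 * 10 = 2520 mm^2
A_web = (643 - 2 * 10) * 7 = 4361 mm^2
A_total = 2520 + 4361 = 6881 mm^2 = 0.006881 m^2
Weight = rho * A = 7850 * 0.006881 = 54.0159 kg/m

54.0159 kg/m


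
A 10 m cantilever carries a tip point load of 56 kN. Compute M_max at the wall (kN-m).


For a cantilever with a point load at the free end:
M_max = P * L = 56 * 10 = 560 kN-m

560 kN-m


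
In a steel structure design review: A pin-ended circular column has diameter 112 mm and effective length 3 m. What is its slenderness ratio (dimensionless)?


Radius of gyration r = d / 4 = 112 / 4 = 28.0 mm
L_eff = 3000.0 mm
Slenderness ratio = L / r = 3000.0 / 28.0 = 107.14 (dimensionless)

107.14 (dimensionless)


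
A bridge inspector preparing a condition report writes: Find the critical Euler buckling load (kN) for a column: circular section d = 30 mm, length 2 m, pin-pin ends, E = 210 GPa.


I = pi * d^4 / 64 = 39760.78 mm^4
L = 2000.0 mm
P_cr = pi^2 * E * I / L^2
= 9.8696 * 210000.0 * 39760.78 / 2000.0^2
= 20602.22 N = 20.6022 kN

20.6022 kN


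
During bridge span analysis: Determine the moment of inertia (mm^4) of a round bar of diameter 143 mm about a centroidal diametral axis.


r = d / 2 = 143 / 2 = 71.5 mm
I = pi * r^4 / 4 = pi * 71.5^4 / 4
= 20526459.59 mm^4

20526459.59 mm^4


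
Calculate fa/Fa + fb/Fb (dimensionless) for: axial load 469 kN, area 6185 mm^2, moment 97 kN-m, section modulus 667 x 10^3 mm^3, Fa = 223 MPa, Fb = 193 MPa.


f_a = P / A = 469000.0 / 6185 = 75.8286 MPa
f_b = M / S = 97000000.0 / 667000.0 = 145.4273 MPa
Ratio = f_a / Fa + f_b / Fb
= 75.8286 / 223 + 145.4273 / 193
= 1.0935 (dimensionless)

1.0935 (dimensionless)


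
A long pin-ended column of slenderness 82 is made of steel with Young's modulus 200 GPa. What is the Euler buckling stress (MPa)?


sigma_cr = pi^2 * E / lambda^2
= 9.8696 * 200000.0 / 82^2
= 9.8696 * 200000.0 / 6724
= 293.5635 MPa

293.5635 MPa


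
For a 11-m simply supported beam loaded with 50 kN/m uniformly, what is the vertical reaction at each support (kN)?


Total load = w * L = 50 * 11 = 550 kN
By symmetry, each reaction R = total / 2 = 550 / 2 = 275.0 kN

275.0 kN


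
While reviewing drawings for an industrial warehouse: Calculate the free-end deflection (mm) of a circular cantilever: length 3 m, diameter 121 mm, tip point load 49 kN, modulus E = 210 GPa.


I = pi * d^4 / 64 = pi * 121^4 / 64 = 10522316.97 mm^4
L = 3000.0 mm, P = 49000.0 N, E = 210000.0 MPa
delta = P * L^3 / (3 * E * I)
= 49000.0 * 3000.0^3 / (3 * 210000.0 * 10522316.97)
= 199.5758 mm

199.5758 mm


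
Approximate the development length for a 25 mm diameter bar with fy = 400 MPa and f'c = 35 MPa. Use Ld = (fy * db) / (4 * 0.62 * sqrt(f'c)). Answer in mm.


Ld = (fy * db) / (4 * 0.62 * sqrt(f'c))
= (400 * 25) / (4 * 0.62 * sqrt(35))
= 10000 / 14.6719
= 681.58 mm

681.58 mm


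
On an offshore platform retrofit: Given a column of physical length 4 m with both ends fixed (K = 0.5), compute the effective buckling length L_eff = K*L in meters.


L_eff = K * L
= 0.5 * 4
= 2.0 m

2.0 m


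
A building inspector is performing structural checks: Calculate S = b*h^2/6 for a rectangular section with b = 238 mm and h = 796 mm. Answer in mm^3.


S = b * h^2 / 6
= 238 * 796^2 / 6
= 238 * 633616 / 6
= 25133434.67 mm^3

25133434.67 mm^3


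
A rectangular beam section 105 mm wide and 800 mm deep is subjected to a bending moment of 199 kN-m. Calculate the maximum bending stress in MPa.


I = b * h^3 / 12 = 105 * 800^3 / 12 = 4480000000.0 mm^4
y = h / 2 = 800 / 2 = 400.0 mm
M = 199 kN-m = 199000000.0 N-mm
sigma = M * y / I = 199000000.0 * 400.0 / 4480000000.0
= 17.77 MPa

17.77 MPa


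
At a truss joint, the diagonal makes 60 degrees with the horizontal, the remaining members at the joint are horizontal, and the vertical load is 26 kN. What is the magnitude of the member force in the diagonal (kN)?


At the joint, only the diagonal has a vertical component, so vertical equilibrium gives:
F * sin(60) = 26
F = 26 / sin(60)
= 26 / 0.866025
= 30.02 kN

30.02 kN


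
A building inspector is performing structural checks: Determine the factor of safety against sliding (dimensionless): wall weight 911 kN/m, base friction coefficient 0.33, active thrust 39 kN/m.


Resisting force = mu * W = 0.33 * 911 = 300.63 kN/m
FOS = Resisting / Driving = 300.63 / 39
= 7.7085 (dimensionless)

7.7085 (dimensionless)


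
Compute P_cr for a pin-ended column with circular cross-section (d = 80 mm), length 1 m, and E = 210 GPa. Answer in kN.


I = pi * d^4 / 64 = 2010619.3 mm^4
L = 1000.0 mm
P_cr = pi^2 * E * I / L^2
= 9.8696 * 210000.0 * 2010619.3 / 1000.0^2
= 4167243.59 N = 4167.2436 kN

4167.2436 kN


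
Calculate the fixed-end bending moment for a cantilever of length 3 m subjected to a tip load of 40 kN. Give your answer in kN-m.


For a cantilever with a point load at the free end:
M_max = P * L = 40 * 3 = 120 kN-m

120 kN-m


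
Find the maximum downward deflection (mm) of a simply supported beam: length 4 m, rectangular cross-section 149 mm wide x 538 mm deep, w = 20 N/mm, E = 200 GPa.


I = 149 * 538^3 / 12 = 1933534160.67 mm^4
L = 4000.0 mm, w = 20 N/mm, E = 200000.0 MPa
delta = 5 * w * L^4 / (384 * E * I)
= 5 * 20 * 4000.0^4 / (384 * 200000.0 * 1933534160.67)
= 0.1724 mm

0.1724 mm


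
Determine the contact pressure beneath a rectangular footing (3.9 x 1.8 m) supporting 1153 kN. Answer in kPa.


A = 3.9 * 1.8 = 7.02 m^2
q = P / A = 1153 / 7.02
= 164.245 kPa

164.245 kPa
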